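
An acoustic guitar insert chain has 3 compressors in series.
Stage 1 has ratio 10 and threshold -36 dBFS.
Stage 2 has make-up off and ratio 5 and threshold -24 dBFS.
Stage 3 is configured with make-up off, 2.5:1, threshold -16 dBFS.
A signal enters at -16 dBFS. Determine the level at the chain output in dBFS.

-34 dBFS

Stage 1: overshoot 20 dB → 20/10 = 2 dB → -34 dBFS.
Stage 2: below threshold (-34 ≤ -24); passes unchanged; output -34 dBFS.
Stage 3: below threshold (-34 ≤ -16); passes unchanged; output -34 dBFS.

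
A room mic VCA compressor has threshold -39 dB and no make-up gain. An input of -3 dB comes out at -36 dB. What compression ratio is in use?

Input overshoot = -3 − (-39) = 36 dB; output overshoot = -36 − (-39) = 3 dB.
Ratio = 36 / 3 = 12.

12:1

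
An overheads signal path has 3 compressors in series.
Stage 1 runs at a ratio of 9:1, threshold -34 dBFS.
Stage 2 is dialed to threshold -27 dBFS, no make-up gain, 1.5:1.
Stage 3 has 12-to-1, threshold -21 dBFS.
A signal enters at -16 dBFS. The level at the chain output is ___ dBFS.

Stage 1: overshoot 18 dB → 18/9 = 2 dB → -32 dBFS.
Stage 2: below threshold (-32 ≤ -27); passes unchanged; output -32 dBFS.
Stage 3: -32 dBFS is at or below the -21 dBFS threshold — no compression; output -32 dBFS.

-32 dBFS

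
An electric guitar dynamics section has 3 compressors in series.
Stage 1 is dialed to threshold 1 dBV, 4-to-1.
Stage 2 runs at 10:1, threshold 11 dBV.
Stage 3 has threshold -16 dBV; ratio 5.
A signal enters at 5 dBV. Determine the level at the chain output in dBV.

Stage 1: overshoot 4 dB → 4/4 = 1 dB → 2 dBV.
Stage 2: 2 dBV is at or below the 11 dBV threshold — no compression; output 2 dBV.
Stage 3: 2 dBV is 18 dB over -16 dBV; at 5:1 that becomes 3.6 dB over, giving -12.4 dBV.

-12.4 dBV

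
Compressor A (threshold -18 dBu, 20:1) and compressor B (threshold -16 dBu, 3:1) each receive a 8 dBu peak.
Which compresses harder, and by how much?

A: 26 dB over, compressed to 1.3 dB over, so 24.7 dB of GR.
B: 24 dB over, compressed to 8 dB over, so 16 dB of GR.
Difference: 8.7 dB in favour of A.

A, by 8.7 dB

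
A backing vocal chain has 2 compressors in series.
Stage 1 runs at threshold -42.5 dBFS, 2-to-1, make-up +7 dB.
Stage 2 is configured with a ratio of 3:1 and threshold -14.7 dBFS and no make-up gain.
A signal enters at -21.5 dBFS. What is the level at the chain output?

Stage 1: overshoot 21 dB → 21/2 = 10.5 dB → -32 dBFS; +7 dB make-up → -25 dBFS.
Stage 2: -25 dBFS is at or below the -14.7 dBFS threshold — no compression; output -25 dBFS.

-25 dBFS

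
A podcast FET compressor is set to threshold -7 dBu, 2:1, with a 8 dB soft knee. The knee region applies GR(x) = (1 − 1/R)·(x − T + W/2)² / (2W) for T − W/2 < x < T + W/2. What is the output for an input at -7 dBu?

x − T + W/2 = -7 − (-7) + 4 = 4.
GR = (1 − 1/2) × 4² / 16 = 0.5 × 16 / 16 = 0.5 dB.
Output = -7 − 0.5 = -7.5 dBu.

-7.5 dBu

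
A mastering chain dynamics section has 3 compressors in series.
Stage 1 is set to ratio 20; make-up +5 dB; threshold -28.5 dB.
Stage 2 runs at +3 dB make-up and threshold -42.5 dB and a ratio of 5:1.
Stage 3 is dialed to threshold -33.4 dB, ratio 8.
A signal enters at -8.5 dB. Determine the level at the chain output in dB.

-35.5 dB

Stage 1: overshoot 20 dB → 20/20 = 1 dB → -27.5 dB; +5 dB make-up → -22.5 dB.
Stage 2: -22.5 dB is 20 dB over -42.5 dB; at 5:1 that becomes 4 dB over, giving -38.5 dB; +3 dB make-up → -35.5 dB.
Stage 3: below threshold (-35.5 ≤ -33.4); passes unchanged; output -35.5 dB.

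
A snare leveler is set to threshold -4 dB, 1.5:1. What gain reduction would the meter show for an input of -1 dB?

-1 dB exceeds the threshold by 3 dB.
At 1.5:1, output sits 3/1.5 = 2 dB above threshold.
GR = overshoot in − overshoot out = 3 − 2 = 1 dB.

1 dB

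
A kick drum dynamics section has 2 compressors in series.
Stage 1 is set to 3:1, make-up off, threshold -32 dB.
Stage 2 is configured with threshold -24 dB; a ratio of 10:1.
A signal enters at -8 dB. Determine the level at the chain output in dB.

Stage 1: 24 dB above -32 dB, reduced 3:1 to 8 dB above → -24 dB.
Stage 2: -24 dB is at or below the -24 dB threshold — no compression; output -24 dB.

-24 dB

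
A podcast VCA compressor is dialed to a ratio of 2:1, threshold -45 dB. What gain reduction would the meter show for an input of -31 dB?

7 dB

-31 dB exceeds the threshold by 14 dB.
At 2:1, output sits 14/2 = 7 dB above threshold.
Gain reduction = 14 − 7 = 7 dB.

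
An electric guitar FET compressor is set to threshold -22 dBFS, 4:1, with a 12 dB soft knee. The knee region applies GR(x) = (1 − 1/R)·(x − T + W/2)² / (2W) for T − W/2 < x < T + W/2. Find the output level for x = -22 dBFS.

-23.125 dBFS

x − T + W/2 = -22 − (-22) + 6 = 6.
GR = (1 − 1/4) × 6² / 24 = 0.75 × 36 / 24 = 1.125 dB.
Output = -22 − 1.125 = -23.125 dBFS.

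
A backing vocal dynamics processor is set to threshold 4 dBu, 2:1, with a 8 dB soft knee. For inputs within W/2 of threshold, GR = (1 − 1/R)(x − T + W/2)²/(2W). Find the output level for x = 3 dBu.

x − T + W/2 = 3 − 4 + 4 = 3.
GR = (1 − 1/2) × 3² / 16 = 0.5 × 9 / 16 = 0.28125 dB.
Output = 3 − 0.28125 = 2.71875 dBu.

2.71875 dBu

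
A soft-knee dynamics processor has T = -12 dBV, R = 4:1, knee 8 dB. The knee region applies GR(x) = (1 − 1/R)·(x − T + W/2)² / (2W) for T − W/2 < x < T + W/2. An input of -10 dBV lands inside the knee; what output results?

x − T + W/2 = -10 − (-12) + 4 = 6.
GR = (1 − 1/4) × 6² / 16 = 0.75 × 36 / 16 = 1.6875 dB.
Output = -10 − 1.6875 = -11.6875 dBV.

-11.6875 dBV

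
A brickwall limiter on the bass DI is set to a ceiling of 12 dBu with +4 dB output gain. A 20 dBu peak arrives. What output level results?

At ∞:1, everything above 12 dBu is held at the ceiling.
Output gain then adds 4 dB: 12 + 4 = 16 dBu.

16 dBu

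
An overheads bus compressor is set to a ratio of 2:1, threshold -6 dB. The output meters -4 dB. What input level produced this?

That's 2 dB above the -6 dB threshold.
Input overshoot = R × output overshoot = 4 dB → input = -6 + 4 = -2 dB.

-2 dB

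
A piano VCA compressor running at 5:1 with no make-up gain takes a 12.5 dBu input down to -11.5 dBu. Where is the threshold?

Input is 30 dB above T (since output overshoot × R = input overshoot: (-11.5 − T)·5 = 12.5 − T gives T = -17.5 dBu).
Check: -17.5 + (12.5 − (-17.5))/5 = -17.5 + 6 = -11.5 dBu. ✓

-17.5 dBu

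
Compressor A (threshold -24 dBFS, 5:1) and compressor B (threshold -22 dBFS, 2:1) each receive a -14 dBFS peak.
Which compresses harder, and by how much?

A, by 4 dB

A: 10 dB over, compressed to 2 dB over, so 8 dB of GR.
B: 8 dB over, compressed to 4 dB over, so 4 dB of GR.
A reduces 4 dB more.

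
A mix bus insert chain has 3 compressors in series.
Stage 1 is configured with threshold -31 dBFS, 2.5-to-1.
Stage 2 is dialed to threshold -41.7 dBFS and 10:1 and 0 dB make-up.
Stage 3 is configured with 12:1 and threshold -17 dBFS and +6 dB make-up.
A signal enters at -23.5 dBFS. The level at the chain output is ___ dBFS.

Stage 1: overshoot 7.5 dB → 7.5/2.5 = 3 dB → -28 dBFS.
Stage 2: 13.7 dB above -41.7 dBFS, reduced 10:1 to 1.37 dB above → -40.33 dBFS.
Stage 3: below threshold (-40.33 ≤ -17); passes unchanged; make-up brings it to -34.33 dBFS.

-34.33 dBFS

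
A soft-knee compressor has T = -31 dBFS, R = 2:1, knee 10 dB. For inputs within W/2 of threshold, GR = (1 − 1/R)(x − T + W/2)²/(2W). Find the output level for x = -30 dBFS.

-30.9 dBFS

x − T + W/2 = -30 − (-31) + 5 = 6.
GR = (1 − 1/2) × 6² / 20 = 0.5 × 36 / 20 = 0.9 dB.
Output = -30 − 0.9 = -30.9 dBFS.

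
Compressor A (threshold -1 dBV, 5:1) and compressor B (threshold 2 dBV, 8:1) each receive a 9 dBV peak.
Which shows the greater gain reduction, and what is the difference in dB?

A, by 1.875 dB

A: 10 dB over, compressed to 2 dB over, so 8 dB of GR.
B: 7 dB over, compressed to 0.875 dB over, so 6.125 dB of GR.
Difference: 1.875 dB in favour of A.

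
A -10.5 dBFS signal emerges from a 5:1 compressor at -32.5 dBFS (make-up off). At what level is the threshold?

-38 dBFS

Input is 27.5 dB above T (since output overshoot × R = input overshoot: (-32.5 − T)·5 = -10.5 − T gives T = -38 dBFS).
Check: -38 + (-10.5 − (-38))/5 = -38 + 5.5 = -32.5 dBFS. ✓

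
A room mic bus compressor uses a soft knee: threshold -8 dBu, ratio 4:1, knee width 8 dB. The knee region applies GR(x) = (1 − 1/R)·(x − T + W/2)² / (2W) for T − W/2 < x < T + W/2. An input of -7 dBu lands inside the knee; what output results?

-8.171875 dBu

x − T + W/2 = -7 − (-8) + 4 = 5.
GR = (1 − 1/4) × 5² / 16 = 0.75 × 25 / 16 = 1.171875 dB.
Output = -7 − 1.171875 = -8.171875 dBu.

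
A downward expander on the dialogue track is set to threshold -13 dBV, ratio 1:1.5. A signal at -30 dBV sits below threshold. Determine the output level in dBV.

The input is 17 dB below the -13 dBV threshold.
A 1:1.5 expander multiplies undershoot by 1.5: 17 × 1.5 = 25.5 dB below threshold.
Output = -13 − 25.5 = -38.5 dBV.

-38.5 dBV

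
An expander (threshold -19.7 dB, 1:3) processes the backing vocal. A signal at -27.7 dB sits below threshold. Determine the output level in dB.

Below threshold, a 1:3 expander applies gain = (3−1)×(T − x) of attenuation.
(3−1) × 8 = 16 dB, so output = -27.7 − 16 = -43.7 dB.

-43.7 dB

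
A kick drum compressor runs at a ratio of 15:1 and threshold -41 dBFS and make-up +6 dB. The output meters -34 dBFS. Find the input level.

Stripping the +6 dB make-up gives -40 dBFS at the gain stage.
The compressed level sits -40 − (-41) = 1 dB over threshold.
Undo the ratio: input overshoot = 1 × 15 = 15 dB, giving input = -26 dBFS.

-26 dBFS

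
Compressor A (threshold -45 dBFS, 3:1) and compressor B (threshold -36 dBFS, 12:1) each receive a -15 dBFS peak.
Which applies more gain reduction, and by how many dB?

A, by 0.75 dB

A: 30 dB over, compressed to 10 dB over, so 20 dB of GR.
B: 21 dB over, compressed to 1.75 dB over, so 19.25 dB of GR.
Difference: 0.75 dB in favour of A.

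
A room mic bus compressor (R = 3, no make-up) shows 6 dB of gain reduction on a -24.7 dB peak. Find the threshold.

-33.7 dB

Input is 9 dB above T (since output overshoot × R = input overshoot: (-30.7 − T)·3 = -24.7 − T gives T = -33.7 dB).
Check: -33.7 + (-24.7 − (-33.7))/3 = -33.7 + 3 = -30.7 dB. ✓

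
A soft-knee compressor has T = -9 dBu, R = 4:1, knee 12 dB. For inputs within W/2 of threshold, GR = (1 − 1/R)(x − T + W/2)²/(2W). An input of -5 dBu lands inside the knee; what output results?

-8.125 dBu

x − T + W/2 = -5 − (-9) + 6 = 10.
GR = (1 − 1/4) × 10² / 24 = 0.75 × 100 / 24 = 3.125 dB.
Output = -5 − 3.125 = -8.125 dBu.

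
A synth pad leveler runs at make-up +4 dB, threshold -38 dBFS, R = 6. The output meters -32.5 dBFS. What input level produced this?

Before make-up, the level was -32.5 − 4 = -36.5 dBFS.
That's 1.5 dB above the -38 dBFS threshold.
Before 6:1 compression the overshoot was 1.5 × 6 = 9 dB, so input = -38 + 9 = -29 dBFS.

-29 dBFS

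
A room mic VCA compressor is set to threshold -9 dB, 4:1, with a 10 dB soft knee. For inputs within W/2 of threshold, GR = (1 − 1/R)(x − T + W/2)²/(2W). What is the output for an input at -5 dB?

-8.0375 dB

x − T + W/2 = -5 − (-9) + 5 = 9.
GR = (1 − 1/4) × 9² / 20 = 0.75 × 81 / 20 = 3.0375 dB.
Output = -5 − 3.0375 = -8.0375 dB.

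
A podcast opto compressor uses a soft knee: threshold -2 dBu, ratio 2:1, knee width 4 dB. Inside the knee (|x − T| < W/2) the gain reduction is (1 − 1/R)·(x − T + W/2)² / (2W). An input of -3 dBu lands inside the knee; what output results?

x − T + W/2 = -3 − (-2) + 2 = 1.
GR = (1 − 1/2) × 1² / 8 = 0.5 × 1 / 8 = 0.0625 dB.
Output = -3 − 0.0625 = -3.0625 dBu.

-3.0625 dBu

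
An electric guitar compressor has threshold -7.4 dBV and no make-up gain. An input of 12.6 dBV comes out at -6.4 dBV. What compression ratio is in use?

20:1

Input overshoot = 12.6 − (-7.4) = 20 dB; output overshoot = -6.4 − (-7.4) = 1 dB.
Ratio = 20 / 1 = 20.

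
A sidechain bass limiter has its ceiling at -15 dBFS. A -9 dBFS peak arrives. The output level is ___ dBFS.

The limiter clamps the peak to its -15 dBFS ceiling.

-15 dBFS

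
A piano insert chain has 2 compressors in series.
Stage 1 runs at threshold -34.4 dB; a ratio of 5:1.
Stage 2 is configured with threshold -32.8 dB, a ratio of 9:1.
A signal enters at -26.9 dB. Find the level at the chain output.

-32.9 dB

Stage 1: 7.5 dB above -34.4 dB, reduced 5:1 to 1.5 dB above → -32.9 dB.
Stage 2: -32.9 dB is at or below the -32.8 dB threshold — no compression; output -32.9 dB.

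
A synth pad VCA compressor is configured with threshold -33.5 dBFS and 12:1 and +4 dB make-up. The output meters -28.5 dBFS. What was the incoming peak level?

Stripping the +4 dB make-up gives -32.5 dBFS at the gain stage.
Post-compression overshoot = -32.5 − (-33.5) = 1 dB.
Undo the ratio: input overshoot = 1 × 12 = 12 dB, giving input = -21.5 dBFS.

-21.5 dBFS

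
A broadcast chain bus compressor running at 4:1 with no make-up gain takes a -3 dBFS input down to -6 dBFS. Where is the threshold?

-7 dBFS

Gain reduction = -3 − (-6) = 3 dB; output overshoot = GR / (R − 1) = 3 / 3 = 1 dB.
Threshold = output − output overshoot = -6 − 1 = -7 dBFS.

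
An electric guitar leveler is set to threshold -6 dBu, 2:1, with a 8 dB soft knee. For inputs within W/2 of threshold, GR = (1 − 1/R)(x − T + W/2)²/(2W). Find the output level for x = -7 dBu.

-7.28125 dBu

x − T + W/2 = -7 − (-6) + 4 = 3.
GR = (1 − 1/2) × 3² / 16 = 0.5 × 9 / 16 = 0.28125 dB.
Output = -7 − 0.28125 = -7.28125 dBu.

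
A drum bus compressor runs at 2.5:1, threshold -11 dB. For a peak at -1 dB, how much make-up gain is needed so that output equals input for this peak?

Overshoot 10 dB → 10/2.5 = 4 dB after compression, so the compressed level is -11 + 4 = -7 dB.
Make-up = target − compressed = -1 − (-7) = 6 dB.

6 dB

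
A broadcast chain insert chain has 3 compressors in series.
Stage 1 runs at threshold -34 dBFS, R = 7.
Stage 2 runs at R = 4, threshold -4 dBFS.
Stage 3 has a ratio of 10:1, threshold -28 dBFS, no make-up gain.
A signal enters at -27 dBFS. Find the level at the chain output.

Stage 1: 7 dB above -34 dBFS, reduced 7:1 to 1 dB above → -33 dBFS.
Stage 2: below threshold (-33 ≤ -4); passes unchanged; output -33 dBFS.
Stage 3: below threshold (-33 ≤ -28); passes unchanged; output -33 dBFS.

-33 dBFS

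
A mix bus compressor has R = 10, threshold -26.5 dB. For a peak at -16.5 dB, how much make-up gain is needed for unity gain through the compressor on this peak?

The peak compresses to -26.5 + 10/10 = -25.5 dB.
To reach -16.5 dB requires -16.5 − (-25.5) = 9 dB of make-up.

9 dB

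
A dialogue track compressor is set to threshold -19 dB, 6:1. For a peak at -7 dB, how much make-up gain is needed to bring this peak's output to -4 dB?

The peak compresses to -19 + 12/6 = -17 dB.
To reach -4 dB requires -4 − (-17) = 13 dB of make-up.

13 dB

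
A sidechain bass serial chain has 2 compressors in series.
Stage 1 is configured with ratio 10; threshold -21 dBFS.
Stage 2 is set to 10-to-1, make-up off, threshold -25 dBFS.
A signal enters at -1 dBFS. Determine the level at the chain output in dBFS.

-24.4 dBFS

Stage 1: -1 dBFS is 20 dB over -21 dBFS; at 10:1 that becomes 2 dB over, giving -19 dBFS.
Stage 2: -19 dBFS is 6 dB over -25 dBFS; at 10:1 that becomes 0.6 dB over, giving -24.4 dBFS.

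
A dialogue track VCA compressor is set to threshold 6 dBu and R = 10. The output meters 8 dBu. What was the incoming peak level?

Post-compression overshoot = 8 − 6 = 2 dB.
Input overshoot = R × output overshoot = 20 dB → input = 6 + 20 = 26 dBu.

26 dBu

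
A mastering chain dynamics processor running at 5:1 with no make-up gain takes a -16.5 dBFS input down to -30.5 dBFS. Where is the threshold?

-34 dBFS

Let T be the threshold. Output overshoot = (input overshoot)/R, so -30.5 − T = (-16.5 − T)/5.
5·(-30.5 − T) = -16.5 − T → 4·T = -152.5 − (-16.5) = -136.
T = -136/4 = -34 dBFS.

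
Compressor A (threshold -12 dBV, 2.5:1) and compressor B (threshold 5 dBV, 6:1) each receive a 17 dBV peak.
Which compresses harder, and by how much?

A, by 7.4 dB

A: GR = 29 − 29/2.5 = 17.4 dB.
B: GR = 12 − 12/6 = 10 dB.
Difference: 7.4 dB in favour of A.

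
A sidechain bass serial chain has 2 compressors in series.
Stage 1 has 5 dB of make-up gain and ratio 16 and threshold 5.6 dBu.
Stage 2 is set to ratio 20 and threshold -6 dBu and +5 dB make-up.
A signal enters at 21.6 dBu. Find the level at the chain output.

-0.12 dBu

Stage 1: 21.6 dBu is 16 dB over 5.6 dBu; at 16:1 that becomes 1 dB over, giving 6.6 dBu; +5 dB make-up → 11.6 dBu.
Stage 2: 11.6 dBu is 17.6 dB over -6 dBu; at 20:1 that becomes 0.88 dB over, giving -5.12 dBu; +5 dB make-up → -0.12 dBu.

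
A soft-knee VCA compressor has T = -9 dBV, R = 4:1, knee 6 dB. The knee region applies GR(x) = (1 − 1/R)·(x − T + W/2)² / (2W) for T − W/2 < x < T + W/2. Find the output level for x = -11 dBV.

x − T + W/2 = -11 − (-9) + 3 = 1.
GR = (1 − 1/4) × 1² / 12 = 0.75 × 1 / 12 = 0.0625 dB.
Output = -11 − 0.0625 = -11.0625 dBV.

-11.0625 dBV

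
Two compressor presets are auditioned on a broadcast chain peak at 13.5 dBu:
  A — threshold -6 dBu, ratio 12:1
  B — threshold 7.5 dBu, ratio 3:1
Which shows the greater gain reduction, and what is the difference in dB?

A, by 13.875 dB

A: overshoot 19.5 dB → output overshoot 1.625 dB → GR 17.875 dB.
B: overshoot 6 dB → output overshoot 2 dB → GR 4 dB.
A applies 13.875 dB more gain reduction.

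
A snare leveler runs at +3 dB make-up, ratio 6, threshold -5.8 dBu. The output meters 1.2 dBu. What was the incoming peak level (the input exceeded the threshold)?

Remove make-up: 1.2 − 3 = -1.8 dBu.
The compressed level sits -1.8 − (-5.8) = 4 dB over threshold.
Input overshoot = R × output overshoot = 24 dB → input = -5.8 + 24 = 18.2 dBu.

18.2 dBu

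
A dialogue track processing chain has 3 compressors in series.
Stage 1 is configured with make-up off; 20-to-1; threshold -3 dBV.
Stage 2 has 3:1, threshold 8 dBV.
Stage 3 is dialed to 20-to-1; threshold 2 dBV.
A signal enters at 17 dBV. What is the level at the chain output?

-2 dBV

Stage 1: 17 dBV is 20 dB over -3 dBV; at 20:1 that becomes 1 dB over, giving -2 dBV.
Stage 2: -2 dBV ≤ 8 dBV, so stage 2 doesn't engage; output -2 dBV.
Stage 3: -2 dBV ≤ 2 dBV, so stage 3 doesn't engage; output -2 dBV.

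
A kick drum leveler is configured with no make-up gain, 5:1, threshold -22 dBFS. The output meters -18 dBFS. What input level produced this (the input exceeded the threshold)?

That's 4 dB above the -22 dBFS threshold.
Before 5:1 compression the overshoot was 4 × 5 = 20 dB, so input = -22 + 20 = -2 dBFS.

-2 dBFS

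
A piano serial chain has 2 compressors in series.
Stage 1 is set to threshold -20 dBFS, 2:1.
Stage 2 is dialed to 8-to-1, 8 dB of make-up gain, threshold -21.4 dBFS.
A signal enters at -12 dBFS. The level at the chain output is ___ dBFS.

-12.725 dBFS

Stage 1: overshoot 8 dB → 8/2 = 4 dB → -16 dBFS.
Stage 2: -16 dBFS is 5.4 dB over -21.4 dBFS; at 8:1 that becomes 0.675 dB over, giving -20.725 dBFS; +8 dB make-up → -12.725 dBFS.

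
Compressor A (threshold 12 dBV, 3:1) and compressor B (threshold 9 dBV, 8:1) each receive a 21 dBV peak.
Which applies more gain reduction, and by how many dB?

B, by 4.5 dB

A: GR = 9 − 9/3 = 6 dB.
B: GR = 12 − 12/8 = 10.5 dB.
B applies 4.5 dB more gain reduction.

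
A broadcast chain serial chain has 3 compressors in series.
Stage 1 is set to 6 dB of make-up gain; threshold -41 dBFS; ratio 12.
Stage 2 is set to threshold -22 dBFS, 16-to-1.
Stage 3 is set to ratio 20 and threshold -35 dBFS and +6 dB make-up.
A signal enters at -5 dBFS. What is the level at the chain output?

Stage 1: overshoot 36 dB → 36/12 = 3 dB → -38 dBFS; +6 dB make-up → -32 dBFS.
Stage 2: -32 dBFS ≤ -22 dBFS, so stage 2 doesn't engage; output -32 dBFS.
Stage 3: overshoot 3 dB → 3/20 = 0.15 dB → -34.85 dBFS; +6 dB make-up → -28.85 dBFS.

-28.85 dBFS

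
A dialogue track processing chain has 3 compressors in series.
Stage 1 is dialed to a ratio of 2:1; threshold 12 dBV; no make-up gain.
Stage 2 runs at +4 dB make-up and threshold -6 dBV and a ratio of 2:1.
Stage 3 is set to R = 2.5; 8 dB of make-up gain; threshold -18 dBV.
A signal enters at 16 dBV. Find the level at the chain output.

0.4 dBV

Stage 1: 16 dBV is 4 dB over 12 dBV; at 2:1 that becomes 2 dB over, giving 14 dBV.
Stage 2: 14 dBV is 20 dB over -6 dBV; at 2:1 that becomes 10 dB over, giving 4 dBV; +4 dB make-up → 8 dBV.
Stage 3: 8 dBV is 26 dB over -18 dBV; at 2.5:1 that becomes 10.4 dB over, giving -7.6 dBV; +8 dB make-up → 0.4 dBV.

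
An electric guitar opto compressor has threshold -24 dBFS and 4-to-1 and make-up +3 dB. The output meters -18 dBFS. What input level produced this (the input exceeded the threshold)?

Remove make-up: -18 − 3 = -21 dBFS.
The compressed level sits -21 − (-24) = 3 dB over threshold.
Input overshoot = R × output overshoot = 12 dB → input = -24 + 12 = -12 dBFS.

-12 dBFS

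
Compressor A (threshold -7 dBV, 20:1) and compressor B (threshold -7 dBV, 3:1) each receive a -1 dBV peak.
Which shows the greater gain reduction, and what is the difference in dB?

A, by 1.7 dB

A: GR = 6 − 6/20 = 5.7 dB.
B: GR = 6 − 6/3 = 4 dB.
A reduces 1.7 dB more.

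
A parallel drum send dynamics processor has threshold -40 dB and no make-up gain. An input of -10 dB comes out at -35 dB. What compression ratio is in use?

6:1

Input overshoot = -10 − (-40) = 30 dB; output overshoot = -35 − (-40) = 5 dB.
Ratio = 30 / 5 = 6.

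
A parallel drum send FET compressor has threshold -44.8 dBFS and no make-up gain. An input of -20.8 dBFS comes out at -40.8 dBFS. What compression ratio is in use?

Input overshoot = -20.8 − (-44.8) = 24 dB; output overshoot = -40.8 − (-44.8) = 4 dB.
Ratio = 24 / 4 = 6.

6:1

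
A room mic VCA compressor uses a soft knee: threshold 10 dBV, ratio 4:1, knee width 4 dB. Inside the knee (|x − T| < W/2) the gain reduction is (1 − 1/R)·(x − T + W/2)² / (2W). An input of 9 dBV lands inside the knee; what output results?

x − T + W/2 = 9 − 10 + 2 = 1.
GR = (1 − 1/4) × 1² / 8 = 0.75 × 1 / 8 = 0.09375 dB.
Output = 9 − 0.09375 = 8.90625 dBV.

8.90625 dBV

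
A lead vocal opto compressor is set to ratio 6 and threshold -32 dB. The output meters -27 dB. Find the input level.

-2 dB

The compressed level sits -27 − (-32) = 5 dB over threshold.
Input overshoot = R × output overshoot = 30 dB → input = -32 + 30 = -2 dB.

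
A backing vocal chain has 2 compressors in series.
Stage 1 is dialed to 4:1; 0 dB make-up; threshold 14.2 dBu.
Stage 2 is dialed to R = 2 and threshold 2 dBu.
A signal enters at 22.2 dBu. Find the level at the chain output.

Stage 1: 8 dB above 14.2 dBu, reduced 4:1 to 2 dB above → 16.2 dBu.
Stage 2: 14.2 dB above 2 dBu, reduced 2:1 to 7.1 dB above → 9.1 dBu.

9.1 dBu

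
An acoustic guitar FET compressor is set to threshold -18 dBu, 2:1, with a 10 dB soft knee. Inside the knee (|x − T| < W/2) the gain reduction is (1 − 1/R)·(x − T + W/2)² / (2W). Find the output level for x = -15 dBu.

-16.6 dBu

x − T + W/2 = -15 − (-18) + 5 = 8.
GR = (1 − 1/2) × 8² / 20 = 0.5 × 64 / 20 = 1.6 dB.
Output = -15 − 1.6 = -16.6 dBu.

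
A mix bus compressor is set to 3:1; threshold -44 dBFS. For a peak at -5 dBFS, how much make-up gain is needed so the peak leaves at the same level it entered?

26 dB

The peak compresses to -44 + 39/3 = -31 dBFS.
To reach -5 dBFS requires -5 − (-31) = 26 dB of make-up.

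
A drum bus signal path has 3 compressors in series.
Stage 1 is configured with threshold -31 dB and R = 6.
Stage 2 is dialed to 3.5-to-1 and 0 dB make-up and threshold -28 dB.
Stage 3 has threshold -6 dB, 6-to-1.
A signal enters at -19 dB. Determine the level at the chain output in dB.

-29 dB

Stage 1: overshoot 12 dB → 12/6 = 2 dB → -29 dB.
Stage 2: -29 dB is at or below the -28 dB threshold — no compression; output -29 dB.
Stage 3: -29 dB is at or below the -6 dB threshold — no compression; output -29 dB.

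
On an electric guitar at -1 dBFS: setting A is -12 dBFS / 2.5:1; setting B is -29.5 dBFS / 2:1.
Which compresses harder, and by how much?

B, by 7.65 dB

A: GR = 11 − 11/2.5 = 6.6 dB.
B: GR = 28.5 − 28.5/2 = 14.25 dB.
B reduces 7.65 dB more.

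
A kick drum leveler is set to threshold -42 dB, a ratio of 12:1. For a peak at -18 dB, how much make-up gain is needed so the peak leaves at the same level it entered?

Without make-up, output = threshold + overshoot/12 = -42 + 2 = -40 dB.
Gap to target: 22 dB.

22 dB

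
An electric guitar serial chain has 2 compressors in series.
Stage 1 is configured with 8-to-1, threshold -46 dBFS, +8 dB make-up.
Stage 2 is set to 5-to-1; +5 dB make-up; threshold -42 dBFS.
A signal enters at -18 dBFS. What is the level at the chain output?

-35.5 dBFS

Stage 1: overshoot 28 dB → 28/8 = 3.5 dB → -42.5 dBFS; +8 dB make-up → -34.5 dBFS.
Stage 2: 7.5 dB above -42 dBFS, reduced 5:1 to 1.5 dB above → -40.5 dBFS; +5 dB make-up → -35.5 dBFS.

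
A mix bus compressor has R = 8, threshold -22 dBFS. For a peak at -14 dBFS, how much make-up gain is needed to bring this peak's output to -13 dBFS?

Without make-up, output = threshold + overshoot/8 = -22 + 1 = -21 dBFS.
Gap to target: 8 dB.

8 dB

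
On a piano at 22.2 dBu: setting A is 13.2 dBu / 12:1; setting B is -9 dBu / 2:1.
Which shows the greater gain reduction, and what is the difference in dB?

B, by 7.35 dB

A: 9 dB over, compressed to 0.75 dB over, so 8.25 dB of GR.
B: 31.2 dB over, compressed to 15.6 dB over, so 15.6 dB of GR.
Difference: 7.35 dB in favour of B.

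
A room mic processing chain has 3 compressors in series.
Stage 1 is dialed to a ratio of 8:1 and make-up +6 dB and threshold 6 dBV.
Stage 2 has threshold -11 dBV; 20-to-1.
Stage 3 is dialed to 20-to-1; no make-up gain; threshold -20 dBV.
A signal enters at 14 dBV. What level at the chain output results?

-19.49 dBV

Stage 1: 14 dBV is 8 dB over 6 dBV; at 8:1 that becomes 1 dB over, giving 7 dBV; +6 dB make-up → 13 dBV.
Stage 2: overshoot 24 dB → 24/20 = 1.2 dB → -9.8 dBV.
Stage 3: overshoot 10.2 dB → 10.2/20 = 0.51 dB → -19.49 dBV.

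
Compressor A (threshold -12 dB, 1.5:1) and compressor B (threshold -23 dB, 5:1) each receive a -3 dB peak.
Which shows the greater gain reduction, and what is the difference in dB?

A: overshoot 9 dB → output overshoot 6 dB → GR 3 dB.
B: overshoot 20 dB → output overshoot 4 dB → GR 16 dB.
B applies 13 dB more gain reduction.

B, by 13 dB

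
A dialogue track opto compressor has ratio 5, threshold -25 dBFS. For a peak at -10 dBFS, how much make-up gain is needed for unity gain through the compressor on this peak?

The peak compresses to -25 + 15/5 = -22 dBFS.
To reach -10 dBFS requires -10 − (-22) = 12 dB of make-up.

12 dB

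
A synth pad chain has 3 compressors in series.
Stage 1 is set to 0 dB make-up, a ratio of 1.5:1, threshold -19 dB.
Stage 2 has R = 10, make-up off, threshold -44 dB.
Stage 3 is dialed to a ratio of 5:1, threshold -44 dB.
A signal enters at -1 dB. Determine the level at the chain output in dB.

Stage 1: 18 dB above -19 dB, reduced 1.5:1 to 12 dB above → -7 dB.
Stage 2: overshoot 37 dB → 37/10 = 3.7 dB → -40.3 dB.
Stage 3: -40.3 dB is 3.7 dB over -44 dB; at 5:1 that becomes 0.74 dB over, giving -43.26 dB.

-43.26 dB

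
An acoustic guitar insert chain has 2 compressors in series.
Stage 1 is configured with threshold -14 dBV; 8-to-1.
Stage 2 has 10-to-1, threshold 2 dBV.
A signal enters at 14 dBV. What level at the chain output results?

Stage 1: 28 dB above -14 dBV, reduced 8:1 to 3.5 dB above → -10.5 dBV.
Stage 2: -10.5 dBV is at or below the 2 dBV threshold — no compression; output -10.5 dBV.

-10.5 dBV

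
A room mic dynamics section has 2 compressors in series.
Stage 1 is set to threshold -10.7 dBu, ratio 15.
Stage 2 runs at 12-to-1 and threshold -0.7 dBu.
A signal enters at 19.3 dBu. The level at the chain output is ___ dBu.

Stage 1: 30 dB above -10.7 dBu, reduced 15:1 to 2 dB above → -8.7 dBu.
Stage 2: -8.7 dBu ≤ -0.7 dBu, so stage 2 doesn't engage; output -8.7 dBu.

-8.7 dBu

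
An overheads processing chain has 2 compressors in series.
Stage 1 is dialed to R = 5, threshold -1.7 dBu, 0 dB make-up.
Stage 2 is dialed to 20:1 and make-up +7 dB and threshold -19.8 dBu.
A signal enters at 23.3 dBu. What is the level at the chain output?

-11.645 dBu

Stage 1: 25 dB above -1.7 dBu, reduced 5:1 to 5 dB above → 3.3 dBu.
Stage 2: 3.3 dBu is 23.1 dB over -19.8 dBu; at 20:1 that becomes 1.155 dB over, giving -18.645 dBu; +7 dB make-up → -11.645 dBu.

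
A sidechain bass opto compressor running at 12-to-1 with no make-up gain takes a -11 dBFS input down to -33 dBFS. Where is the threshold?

-35 dBFS

Input is 24 dB above T (since output overshoot × R = input overshoot: (-33 − T)·12 = -11 − T gives T = -35 dBFS).
Check: -35 + (-11 − (-35))/12 = -35 + 2 = -33 dBFS. ✓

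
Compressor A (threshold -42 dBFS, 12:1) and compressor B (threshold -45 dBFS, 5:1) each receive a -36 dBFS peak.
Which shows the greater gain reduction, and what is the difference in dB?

B, by 1.7 dB

A: 6 dB over, compressed to 0.5 dB over, so 5.5 dB of GR.
B: 9 dB over, compressed to 1.8 dB over, so 7.2 dB of GR.
B reduces 1.7 dB more.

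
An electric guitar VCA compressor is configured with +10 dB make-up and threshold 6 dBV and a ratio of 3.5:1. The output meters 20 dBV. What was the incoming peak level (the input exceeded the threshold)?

Before make-up, the level was 20 − 10 = 10 dBV.
That's 4 dB above the 6 dBV threshold.
Undo the ratio: input overshoot = 4 × 3.5 = 14 dB, giving input = 20 dBV.

20 dBV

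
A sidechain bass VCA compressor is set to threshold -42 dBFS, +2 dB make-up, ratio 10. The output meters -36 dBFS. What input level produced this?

-2 dBFS

Stripping the +2 dB make-up gives -38 dBFS at the gain stage.
Post-compression overshoot = -38 − (-42) = 4 dB.
Before 10:1 compression the overshoot was 4 × 10 = 40 dB, so input = -42 + 40 = -2 dBFS.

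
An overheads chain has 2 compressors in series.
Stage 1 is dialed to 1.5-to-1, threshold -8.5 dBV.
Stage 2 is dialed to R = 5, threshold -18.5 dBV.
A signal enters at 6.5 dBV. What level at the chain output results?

Stage 1: overshoot 15 dB → 15/1.5 = 10 dB → 1.5 dBV.
Stage 2: 1.5 dBV is 20 dB over -18.5 dBV; at 5:1 that becomes 4 dB over, giving -14.5 dBV.

-14.5 dBV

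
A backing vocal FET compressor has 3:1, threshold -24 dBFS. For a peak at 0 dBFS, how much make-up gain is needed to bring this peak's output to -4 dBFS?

Overshoot 24 dB → 24/3 = 8 dB after compression, so the compressed level is -24 + 8 = -16 dBFS.
Make-up = target − compressed = -4 − (-16) = 12 dB.

12 dB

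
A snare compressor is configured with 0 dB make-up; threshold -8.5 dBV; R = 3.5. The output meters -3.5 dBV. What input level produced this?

Post-compression overshoot = -3.5 − (-8.5) = 5 dB.
Undo the ratio: input overshoot = 5 × 3.5 = 17.5 dB, giving input = 9 dBV.

9 dBV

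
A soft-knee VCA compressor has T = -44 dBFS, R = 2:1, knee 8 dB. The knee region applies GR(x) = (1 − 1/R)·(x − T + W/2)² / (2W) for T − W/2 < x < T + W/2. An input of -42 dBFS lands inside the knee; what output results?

x − T + W/2 = -42 − (-44) + 4 = 6.
GR = (1 − 1/2) × 6² / 16 = 0.5 × 36 / 16 = 1.125 dB.
Output = -42 − 1.125 = -43.125 dBFS.

-43.125 dBFS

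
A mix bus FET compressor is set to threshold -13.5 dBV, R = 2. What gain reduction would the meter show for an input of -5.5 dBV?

4 dB

The signal is 8 dB above threshold.
At 2:1, output sits 8/2 = 4 dB above threshold.
So the signal is attenuated by 8 − 4 = 4 dB.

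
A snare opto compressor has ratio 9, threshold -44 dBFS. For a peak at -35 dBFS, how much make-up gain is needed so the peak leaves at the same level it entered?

Overshoot 9 dB → 9/9 = 1 dB after compression, so the compressed level is -44 + 1 = -43 dBFS.
Make-up = target − compressed = -35 − (-43) = 8 dB.

8 dB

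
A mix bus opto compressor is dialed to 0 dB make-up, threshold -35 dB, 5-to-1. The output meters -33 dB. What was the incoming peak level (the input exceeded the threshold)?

-25 dB

That's 2 dB above the -35 dB threshold.
Input overshoot = R × output overshoot = 10 dB → input = -35 + 10 = -25 dB.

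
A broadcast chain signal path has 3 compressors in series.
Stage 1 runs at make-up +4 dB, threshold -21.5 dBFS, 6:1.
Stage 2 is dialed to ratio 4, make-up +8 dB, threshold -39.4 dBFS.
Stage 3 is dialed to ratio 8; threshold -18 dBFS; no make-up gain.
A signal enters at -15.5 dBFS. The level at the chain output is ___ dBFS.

Stage 1: 6 dB above -21.5 dBFS, reduced 6:1 to 1 dB above → -20.5 dBFS; +4 dB make-up → -16.5 dBFS.
Stage 2: overshoot 22.9 dB → 22.9/4 = 5.725 dB → -33.675 dBFS; +8 dB make-up → -25.675 dBFS.
Stage 3: below threshold (-25.675 ≤ -18); passes unchanged; output -25.675 dBFS.

-25.675 dBFS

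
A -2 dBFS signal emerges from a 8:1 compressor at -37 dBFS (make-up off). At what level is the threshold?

-42 dBFS

Let T be the threshold. Output overshoot = (input overshoot)/R, so -37 − T = (-2 − T)/8.
8·(-37 − T) = -2 − T → 7·T = -296 − (-2) = -294.
T = -294/7 = -42 dBFS.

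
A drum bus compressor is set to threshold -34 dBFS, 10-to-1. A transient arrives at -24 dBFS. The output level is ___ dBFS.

Overshoot: -24 − (-34) = 10 dB.
10:1 compression reduces that to 10/10 = 1 dB over.
So the level is -34 + 1 = -33 dBFS.

-33 dBFS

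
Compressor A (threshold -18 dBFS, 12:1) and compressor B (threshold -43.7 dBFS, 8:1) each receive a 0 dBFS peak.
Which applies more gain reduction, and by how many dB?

B, by 21.7375 dB

A: GR = 18 − 18/12 = 16.5 dB.
B: GR = 43.7 − 43.7/8 = 38.2375 dB.
Difference: 21.7375 dB in favour of B.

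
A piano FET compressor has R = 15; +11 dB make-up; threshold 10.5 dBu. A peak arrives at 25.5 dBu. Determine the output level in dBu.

The input is 15 dB above the 10.5 dBu threshold.
At 15:1 the overshoot is divided by 15, leaving 1 dB above threshold.
Output = 10.5 + 1 = 11.5 dBu; make-up adds 11 dB, giving 22.5 dBu.

22.5 dBu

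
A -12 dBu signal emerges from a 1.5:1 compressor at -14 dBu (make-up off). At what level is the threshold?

-18 dBu

Input is 6 dB above T (since output overshoot × R = input overshoot: (-14 − T)·1.5 = -12 − T gives T = -18 dBu).
Check: -18 + (-12 − (-18))/1.5 = -18 + 4 = -14 dBu. ✓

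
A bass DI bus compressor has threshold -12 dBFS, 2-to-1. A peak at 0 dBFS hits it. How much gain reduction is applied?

6 dB

0 dBFS exceeds the threshold by 12 dB.
A 2:1 ratio leaves 6 dB of that excess.
So the signal is attenuated by 12 − 6 = 6 dB.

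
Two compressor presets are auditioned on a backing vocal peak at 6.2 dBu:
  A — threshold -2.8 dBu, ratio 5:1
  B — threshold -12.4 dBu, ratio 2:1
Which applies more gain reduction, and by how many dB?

B, by 2.1 dB

A: GR = 9 − 9/5 = 7.2 dB.
B: GR = 18.6 − 18.6/2 = 9.3 dB.
B reduces 2.1 dB more.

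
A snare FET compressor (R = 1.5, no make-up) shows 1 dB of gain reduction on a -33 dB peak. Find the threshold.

-36 dB

Gain reduction = -33 − (-34) = 1 dB; output overshoot = GR / (R − 1) = 1 / 0.5 = 2 dB.
Threshold = output − output overshoot = -34 − 2 = -36 dB.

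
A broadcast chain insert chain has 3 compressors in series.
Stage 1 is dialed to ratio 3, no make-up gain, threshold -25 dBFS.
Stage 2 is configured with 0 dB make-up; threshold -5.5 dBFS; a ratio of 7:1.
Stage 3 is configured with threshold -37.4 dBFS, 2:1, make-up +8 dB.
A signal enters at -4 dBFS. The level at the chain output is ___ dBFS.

-19.7 dBFS

Stage 1: overshoot 21 dB → 21/3 = 7 dB → -18 dBFS.
Stage 2: -18 dBFS ≤ -5.5 dBFS, so stage 2 doesn't engage; output -18 dBFS.
Stage 3: overshoot 19.4 dB → 19.4/2 = 9.7 dB → -27.7 dBFS; +8 dB make-up → -19.7 dBFS.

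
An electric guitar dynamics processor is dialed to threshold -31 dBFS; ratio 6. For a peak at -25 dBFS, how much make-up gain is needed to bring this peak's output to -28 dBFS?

Without make-up, output = threshold + overshoot/6 = -31 + 1 = -30 dBFS.
Gap to target: 2 dB.

2 dB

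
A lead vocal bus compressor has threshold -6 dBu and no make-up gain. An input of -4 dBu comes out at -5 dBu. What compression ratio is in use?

2:1

Input overshoot = -4 − (-6) = 2 dB; output overshoot = -5 − (-6) = 1 dB.
Ratio = 2 / 1 = 2.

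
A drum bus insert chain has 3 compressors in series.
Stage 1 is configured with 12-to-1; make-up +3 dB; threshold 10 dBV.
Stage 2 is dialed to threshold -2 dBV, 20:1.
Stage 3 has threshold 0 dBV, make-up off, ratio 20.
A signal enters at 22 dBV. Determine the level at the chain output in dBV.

-1.2 dBV

Stage 1: 22 dBV is 12 dB over 10 dBV; at 12:1 that becomes 1 dB over, giving 11 dBV; +3 dB make-up → 14 dBV.
Stage 2: 16 dB above -2 dBV, reduced 20:1 to 0.8 dB above → -1.2 dBV.
Stage 3: -1.2 dBV is at or below the 0 dBV threshold — no compression; output -1.2 dBV.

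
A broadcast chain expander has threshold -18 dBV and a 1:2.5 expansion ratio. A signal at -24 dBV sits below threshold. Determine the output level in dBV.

Below threshold, a 1:2.5 expander applies gain = (2.5−1)×(T − x) of attenuation.
(2.5−1) × 6 = 9 dB, so output = -24 − 9 = -33 dBV.

-33 dBV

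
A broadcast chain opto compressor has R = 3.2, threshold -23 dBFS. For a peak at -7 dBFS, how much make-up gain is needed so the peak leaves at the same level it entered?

11 dB

The peak compresses to -23 + 16/3.2 = -18 dBFS.
To reach -7 dBFS requires -7 − (-18) = 11 dB of make-up.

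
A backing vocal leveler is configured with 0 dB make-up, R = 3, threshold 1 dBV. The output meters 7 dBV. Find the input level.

19 dBV

That's 6 dB above the 1 dBV threshold.
Before 3:1 compression the overshoot was 6 × 3 = 18 dB, so input = 1 + 18 = 19 dBV.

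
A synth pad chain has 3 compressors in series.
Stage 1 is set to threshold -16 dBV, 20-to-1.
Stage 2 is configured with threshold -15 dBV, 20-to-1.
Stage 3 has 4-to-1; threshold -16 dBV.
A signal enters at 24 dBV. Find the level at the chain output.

Stage 1: overshoot 40 dB → 40/20 = 2 dB → -14 dBV.
Stage 2: 1 dB above -15 dBV, reduced 20:1 to 0.05 dB above → -14.95 dBV.
Stage 3: 1.05 dB above -16 dBV, reduced 4:1 to 0.2625 dB above → -15.7375 dBV.

-15.7375 dBV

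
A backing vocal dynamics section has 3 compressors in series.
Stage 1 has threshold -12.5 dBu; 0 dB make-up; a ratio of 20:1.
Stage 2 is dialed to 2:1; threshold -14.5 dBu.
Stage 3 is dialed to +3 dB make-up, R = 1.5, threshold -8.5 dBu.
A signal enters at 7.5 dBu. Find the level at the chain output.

Stage 1: 7.5 dBu is 20 dB over -12.5 dBu; at 20:1 that becomes 1 dB over, giving -11.5 dBu.
Stage 2: overshoot 3 dB → 3/2 = 1.5 dB → -13 dBu.
Stage 3: below threshold (-13 ≤ -8.5); passes unchanged; make-up brings it to -10 dBu.

-10 dBu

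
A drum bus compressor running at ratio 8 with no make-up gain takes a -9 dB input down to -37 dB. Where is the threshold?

-41 dB

Input is 32 dB above T (since output overshoot × R = input overshoot: (-37 − T)·8 = -9 − T gives T = -41 dB).
Check: -41 + (-9 − (-41))/8 = -41 + 4 = -37 dB. ✓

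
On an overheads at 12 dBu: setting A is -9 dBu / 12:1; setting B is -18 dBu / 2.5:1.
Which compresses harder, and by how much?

A, by 1.25 dB

A: overshoot 21 dB → output overshoot 1.75 dB → GR 19.25 dB.
B: overshoot 30 dB → output overshoot 12 dB → GR 18 dB.
A reduces 1.25 dB more.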